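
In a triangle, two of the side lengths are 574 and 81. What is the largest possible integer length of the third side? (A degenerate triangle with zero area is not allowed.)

The third side must be less than 574 + 81 = 655.
The largest integer below 655 is 654.

654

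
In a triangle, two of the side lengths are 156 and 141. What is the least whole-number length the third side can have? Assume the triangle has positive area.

The third side must exceed |156 − 141| = 15.
The smallest integer above 15 is 16.

16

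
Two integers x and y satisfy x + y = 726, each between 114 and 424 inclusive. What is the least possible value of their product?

For a fixed sum, xy is smallest when x and y are as far apart as possible.
The extreme feasible split is x = 302, y = 424, giving xy = 128048.

128048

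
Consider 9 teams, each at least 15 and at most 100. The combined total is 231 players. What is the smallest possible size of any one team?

To make one team as small as possible, make the other 8 as large as possible.
The other 8 can take up 8 × 100 = 800 ≥ 231 − 15, so one team can sit at its floor of 15.
Achievable: one at 15 and the other 8 totalling 216, which fits since 8 × 15 ≤ 216 ≤ 8 × 100.

15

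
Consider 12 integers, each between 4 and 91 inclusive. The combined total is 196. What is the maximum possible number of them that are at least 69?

Suppose k of them are at least 69. Those contribute at least 69 each and the other 12 − k at least 4 each.
So the total is at least 69k + 4(12 − k) = 48 + 65k. This must be ≤ 196, giving k ≤ 2.
k = 2 is achieved by 2 values at 69 and 10 at 4, total 178; add 18 to one value (staying below 69) to reach 196.

2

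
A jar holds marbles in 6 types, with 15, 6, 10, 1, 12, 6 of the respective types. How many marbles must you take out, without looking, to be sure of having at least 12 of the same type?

In the worst case you take as many as possible of each type without reaching 12: 11 + 6 + 10 + 1 + 11 + 6 = 45.
The next one must give 12 of some type, so 45 + 1 = 46.

46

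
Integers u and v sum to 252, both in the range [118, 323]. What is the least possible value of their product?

15812

uv = u(252 − u) is concave in u, so over [118, 134] it is minimized at an endpoint.
At the endpoint u = 118, v = 252 − 118 = 134, so uv = 118 × 134 = 15812.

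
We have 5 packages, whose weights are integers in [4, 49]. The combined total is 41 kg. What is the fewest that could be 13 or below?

Let j be the number exceeding 13. Then the total is ≥ 14·j + 4·(5 − j) = 20 + 10j.
So 10j ≤ 21 and j ≤ 2; hence at least 5 − 2 = 3 are ≤ 13.
Exactly 3 works: 3 values at 4 and 2 at 14 total 40; raise one of the low values by 1 (still ≤ 13) to hit 41.

3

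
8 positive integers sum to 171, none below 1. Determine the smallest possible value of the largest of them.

Some value must be at least ⌈171/8⌉ = 22, since 8 × 21 = 168 < 171.
Taking 5 copies of 21 and 3 copies of 22 gives exactly 171, so 22 is attained.

22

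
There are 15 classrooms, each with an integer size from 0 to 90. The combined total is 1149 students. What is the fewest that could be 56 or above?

Each value short of 56 is at most 55, costing at least 90 − 55 = 35 against the maximum total of 1350.
We can afford to lose at most 1350 − 1149 = 201, so at most ⌊201/35⌋ = 5 fall short, and at least 10 are ≥ 56.
Exactly 10 works: 10 values at 90 and 5 at 55 total 1175; lower one of the high values by 26 (still ≥ 56) to hit 1149.

10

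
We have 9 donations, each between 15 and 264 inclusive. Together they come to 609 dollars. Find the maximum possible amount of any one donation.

Maximizing one value means minimizing the remaining 8.
The other 8 contribute at least 8 × 15 = 120, leaving at most 609 − 120 = 489.
But each donation is capped at 264, so the maximum is 264.
Achievable: one at 264 and the other 8 totalling 345, which fits since 8 × 15 ≤ 345 ≤ 8 × 264.

264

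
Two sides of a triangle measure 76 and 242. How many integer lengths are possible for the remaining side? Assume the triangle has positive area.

151

The triangle inequality gives |76 − 242| < c < 76 + 242, i.e. 166 < c < 318.
So c can be any integer from 167 to 317: 151 values.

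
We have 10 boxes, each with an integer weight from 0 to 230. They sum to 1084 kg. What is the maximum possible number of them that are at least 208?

With k values at 208 or above and the rest at least 0, the sum is at least 0 + 208k.
Since the sum is 1084, we need 208k ≤ 1084, i.e. k ≤ 5.
k = 5 is achieved by 5 values at 208 and 5 at 0, total 1040; add 44 to one value (staying below 208) to reach 1084.

5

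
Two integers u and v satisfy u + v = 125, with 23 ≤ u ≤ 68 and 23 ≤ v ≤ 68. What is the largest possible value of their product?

3906

For a fixed sum, the product uv is largest when u and v are as close as possible.
Taking u = 62 and v = 63 (both in [23, 68]) gives uv = 3906.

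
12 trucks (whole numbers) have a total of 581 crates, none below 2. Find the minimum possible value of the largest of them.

Some value must be at least ⌈581/12⌉ = 49, since 12 × 48 = 576 < 581.
Equality holds with 5 values of 49 and 7 values of 48.

49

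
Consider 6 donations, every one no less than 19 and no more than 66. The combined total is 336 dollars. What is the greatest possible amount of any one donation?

66

To make one donation as large as possible, make the other 5 as small as possible.
The other 5 contribute at least 5 × 19 = 95, leaving at most 336 − 95 = 241.
But each donation is capped at 66, so the maximum is 66.
Achievable: one at 66 and the other 5 totalling 270, which fits since 5 × 19 ≤ 270 ≤ 5 × 66.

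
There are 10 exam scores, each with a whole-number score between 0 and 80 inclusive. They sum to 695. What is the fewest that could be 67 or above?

Each value short of 67 is at most 66, costing at least 80 − 66 = 14 against the maximum total of 800.
We can afford to lose at most 800 − 695 = 105, so at most ⌊105/14⌋ = 7 fall short, and at least 3 are ≥ 67.
Exactly 3 works: 3 values at 80 and 7 at 66 total 702; lower one of the high values by 7 (still ≥ 67) to hit 695.

3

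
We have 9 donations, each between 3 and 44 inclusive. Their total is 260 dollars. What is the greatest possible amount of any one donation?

Maximizing one value means minimizing the remaining 8.
The other 8 contribute at least 8 × 3 = 24, leaving at most 260 − 24 = 236.
But each donation is capped at 44, so the maximum is 44.
Achievable: one at 44 and the other 8 totalling 216, which fits since 8 × 3 ≤ 216 ≤ 8 × 44.

44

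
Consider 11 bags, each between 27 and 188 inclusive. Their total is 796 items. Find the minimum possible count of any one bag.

27

Minimizing one value means maximizing the remaining 10.
The other 10 can take up 10 × 188 = 1880 ≥ 796 − 27, so one bag can sit at its floor of 27.
Achievable: one at 27 and the other 10 totalling 769, which fits since 10 × 27 ≤ 769 ≤ 10 × 188.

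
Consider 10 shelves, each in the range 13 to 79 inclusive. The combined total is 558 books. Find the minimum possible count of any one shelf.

13

To make one shelf as small as possible, make the other 9 as large as possible.
The other 9 can take up 9 × 79 = 711 ≥ 558 − 13, so one shelf can sit at its floor of 13.
Achievable: one at 13 and the other 9 totalling 545, which fits since 9 × 13 ≤ 545 ≤ 9 × 79.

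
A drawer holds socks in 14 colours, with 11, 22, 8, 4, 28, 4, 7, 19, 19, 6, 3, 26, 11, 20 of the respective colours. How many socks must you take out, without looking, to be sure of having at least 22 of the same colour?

176

In the worst case you take as many as possible of each colour without reaching 22: 11 + 21 + 8 + 4 + 21 + 4 + 7 + 19 + 19 + 6 + 3 + 21 + 11 + 20 = 175.
The next one must give 22 of some colour, so 175 + 1 = 176.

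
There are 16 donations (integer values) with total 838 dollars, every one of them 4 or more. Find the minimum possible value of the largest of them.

53

Some value must be at least ⌈838/16⌉ = 53, since 16 × 52 = 832 < 838.
Equality holds with 6 values of 53 and 10 values of 52.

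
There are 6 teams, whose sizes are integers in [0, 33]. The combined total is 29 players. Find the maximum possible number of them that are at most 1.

Each value at 1 or below falls at least 33 − 1 = 32 short of the ceiling 33.
The ceiling total is 6 × 33 = 198, and we need 29, so at most ⌊(198 − 29)/32⌋ = 5 can be that low.
k = 5 is achieved by 5 values at 1 and 1 at 33, total 38; lower one of the 33's by 9 (still > 1) to reach 29.

5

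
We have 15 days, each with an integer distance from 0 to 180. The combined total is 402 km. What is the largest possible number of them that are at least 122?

3

With k values at 122 or above and the rest at least 0, the sum is at least 0 + 122k.
Since the sum is 402, we need 122k ≤ 402, i.e. k ≤ 3.
k = 3 is achieved by 3 values at 122 and 12 at 0, total 366; add 36 to one value (staying below 122) to reach 402.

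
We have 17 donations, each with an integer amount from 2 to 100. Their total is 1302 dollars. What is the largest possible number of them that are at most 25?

Suppose k of them are at most 25. Those contribute at most 25 each and the rest at most 100 each.
So the total is at most 25k + 100(17 − k) = 1700 − 75k. This must still be ≥ 1302, so k ≤ 5.
k = 5 is achieved by 5 values at 25 and 12 at 100, total 1325; lower one of the 100's by 23 (still > 25) to reach 1302.

5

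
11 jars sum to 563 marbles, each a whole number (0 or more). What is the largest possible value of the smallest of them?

The average is 563/11 < 52, so some value is ≤ 51.
Achievable: 9 of them at 51 and 2 at 52 total 563.

51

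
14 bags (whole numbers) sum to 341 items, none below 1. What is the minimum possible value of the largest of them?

Some value must be at least ⌈341/14⌉ = 25, since 14 × 24 = 336 < 341.
Achievable: 5 of them at 25 and 9 at 24 total 341.

25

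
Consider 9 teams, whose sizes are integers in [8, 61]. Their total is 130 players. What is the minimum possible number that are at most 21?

If only k of them are at most 21, the other 9 − k are at least 22, so the total is at least (9 − k)·22 + k·8.
This is ≤ 130, so (9 − k)·22 + 8k ≤ 130, which gives k ≥ 5.
Exactly 5 works: 5 values at 8 and 4 at 22 total 128; raise one of the low values by 2 (still ≤ 21) to hit 130.

5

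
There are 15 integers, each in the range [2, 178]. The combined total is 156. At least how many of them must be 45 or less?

Let j be the number exceeding 45. Then the total is ≥ 46·j + 2·(15 − j) = 30 + 44j.
So 44j ≤ 126 and j ≤ 2; hence at least 15 − 2 = 13 are ≤ 45.
Exactly 13 works: 13 values at 2 and 2 at 46 total 118; raise one of the low values by 38 (still ≤ 45) to hit 156.

13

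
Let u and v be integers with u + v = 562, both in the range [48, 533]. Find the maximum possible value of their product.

For a fixed sum, the product uv is largest when u and v are as close as possible.
Taking u = 281 and v = 281 (both in [48, 533]) gives uv = 78961.

78961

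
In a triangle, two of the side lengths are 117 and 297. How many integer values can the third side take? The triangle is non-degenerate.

233

The triangle inequality gives |117 − 297| < c < 117 + 297, i.e. 180 < c < 414.
So c can be any integer from 181 to 413: 233 values.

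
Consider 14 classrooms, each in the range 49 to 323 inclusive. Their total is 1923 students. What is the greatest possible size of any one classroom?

323

To make one classroom as large as possible, make the other 13 as small as possible.
The other 13 contribute at least 13 × 49 = 637, leaving at most 1923 − 637 = 1286.
But each classroom is capped at 323, so the maximum is 323.
Achievable: one at 323 and the other 13 totalling 1600, which fits since 13 × 49 ≤ 1600 ≤ 13 × 323.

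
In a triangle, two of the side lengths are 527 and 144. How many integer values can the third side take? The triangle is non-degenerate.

The triangle inequality gives |527 − 144| < c < 527 + 144, i.e. 383 < c < 671.
So c can be any integer from 384 to 670: 287 values.

287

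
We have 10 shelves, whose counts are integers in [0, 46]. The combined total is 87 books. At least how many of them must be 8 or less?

If only k of them are at most 8, the other 10 − k are at least 9, so the total is at least (10 − k)·9 + k·0.
This is ≤ 87, so (10 − k)·9 + 0k ≤ 87, which gives k ≥ 1.
Exactly 1 works: 1 value at 0 and 9 at 9 total 81; raise one of the low values by 6 (still ≤ 8) to hit 87.

1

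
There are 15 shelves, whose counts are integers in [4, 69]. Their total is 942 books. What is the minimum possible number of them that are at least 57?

8

Suppose at most 15 − j of them reach 57; then j values are ≤ 56 and the rest ≤ 69.
The total is then ≤ 56·j + 69·(15 − j) = 1035 − 13j. For this to be ≥ 942 we need j ≤ 7, so at least 15 − 7 = 8 must reach 57.
Exactly 8 works: 8 values at 69 and 7 at 56 total 944; lower one of the high values by 2 (still ≥ 57) to hit 942.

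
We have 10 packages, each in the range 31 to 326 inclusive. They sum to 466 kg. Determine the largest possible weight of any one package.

187

To make one package as large as possible, make the other 9 as small as possible.
The other 9 contribute at least 9 × 31 = 279, leaving at most 466 − 279 = 187.
Since 187 ≤ 326, this is achievable: one at 187 and 9 at 31.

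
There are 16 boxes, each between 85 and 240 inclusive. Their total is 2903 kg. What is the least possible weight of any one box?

To make one box as small as possible, make the other 15 as large as possible.
The other 15 can take up 15 × 240 = 3600 ≥ 2903 − 85, so one box can sit at its floor of 85.
Achievable: one at 85 and the other 15 totalling 2818, which fits since 15 × 85 ≤ 2818 ≤ 15 × 240.

85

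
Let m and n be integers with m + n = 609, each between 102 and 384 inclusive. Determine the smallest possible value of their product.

Since m + n is fixed, pushing one of them to its bound minimizes the product.
At the endpoint m = 225, n = 609 − 225 = 384, so mn = 225 × 384 = 86400.

86400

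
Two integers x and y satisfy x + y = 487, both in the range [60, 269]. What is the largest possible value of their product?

With x + y fixed, xy peaks when the two are closest together.
Taking x = 243 and y = 244 (both in [60, 269]) gives xy = 59292.

59292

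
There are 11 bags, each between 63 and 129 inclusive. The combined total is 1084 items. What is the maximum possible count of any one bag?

129

Maximizing one value means minimizing the remaining 10.
The other 10 contribute at least 10 × 63 = 630, leaving at most 1084 − 630 = 454.
But each bag is capped at 129, so the maximum is 129.
Achievable: one at 129 and the other 10 totalling 955, which fits since 10 × 63 ≤ 955 ≤ 10 × 129.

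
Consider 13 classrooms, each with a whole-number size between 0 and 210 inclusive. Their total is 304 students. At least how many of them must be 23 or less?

1

Each value above 23 is at least 24, contributing at least 24 − 0 = 24 above the floor 0.
The sum exceeds the floor total 0 by 304, so at most ⌊304/24⌋ = 12 exceed 23, and at least 1 are ≤ 23.
Exactly 1 works: 1 value at 0 and 12 at 24 total 288; raise one of the low values by 16 (still ≤ 23) to hit 304.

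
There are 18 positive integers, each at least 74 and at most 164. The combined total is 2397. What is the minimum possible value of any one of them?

Minimizing one value means maximizing the remaining 17.
The other 17 can take up 17 × 164 = 2788 ≥ 2397 − 74, so one integer can sit at its floor of 74.
Achievable: one at 74 and the other 17 totalling 2323, which fits since 17 × 74 ≤ 2323 ≤ 17 × 164.

74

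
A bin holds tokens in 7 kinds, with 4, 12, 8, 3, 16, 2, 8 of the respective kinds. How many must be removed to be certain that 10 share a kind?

In the worst case you take as many as possible of each kind without reaching 10: 4 + 9 + 8 + 3 + 9 + 2 + 8 = 43.
The next one must give 10 of some kind, so 43 + 1 = 44.

44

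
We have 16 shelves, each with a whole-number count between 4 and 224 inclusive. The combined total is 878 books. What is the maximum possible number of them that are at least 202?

4

If k of the values are ≥ 202, the total is ≥ 202k + 4(16 − k).
Setting 202k + 4(16 − k) ≤ 878 gives 198k ≤ 814, so k ≤ 4.
k = 4 is achieved by 4 values at 202 and 12 at 4, total 856; add 22 to one value (staying below 202) to reach 878.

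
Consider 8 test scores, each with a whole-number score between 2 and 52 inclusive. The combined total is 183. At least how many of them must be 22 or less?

If only k of them are at most 22, the other 8 − k are at least 23, so the total is at least (8 − k)·23 + k·2.
This is ≤ 183, so (8 − k)·23 + 2k ≤ 183, which gives k ≥ 1.
Exactly 1 works: 1 value at 2 and 7 at 23 total 163; raise one of the low values by 20 (still ≤ 22) to hit 183.

1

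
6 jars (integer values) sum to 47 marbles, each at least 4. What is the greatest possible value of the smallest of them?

If every one of the 6 were at least 8, the total would be at least 6 × 8 = 48 > 47.
Achievable: 1 of them at 7 and 5 at 8 total 47.

7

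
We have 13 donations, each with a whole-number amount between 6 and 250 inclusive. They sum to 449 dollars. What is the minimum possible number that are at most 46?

4

If only k of them are at most 46, the other 13 − k are at least 47, so the total is at least (13 − k)·47 + k·6.
This is ≤ 449, so (13 − k)·47 + 6k ≤ 449, which gives k ≥ 4.
Exactly 4 works: 4 values at 6 and 9 at 47 total 447; raise one of the low values by 2 (still ≤ 46) to hit 449.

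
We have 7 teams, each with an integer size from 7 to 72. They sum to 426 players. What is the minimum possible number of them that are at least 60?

Suppose at most 7 − j of them reach 60; then j values are ≤ 59 and the rest ≤ 72.
The total is then ≤ 59·j + 72·(7 − j) = 504 − 13j. For this to be ≥ 426 we need j ≤ 6, so at least 7 − 6 = 1 must reach 60.
Exactly 1 works: 1 value at 72 and 6 at 59 total 426.

1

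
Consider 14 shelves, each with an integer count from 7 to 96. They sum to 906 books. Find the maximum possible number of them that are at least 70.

12

With k values at 70 or above and the rest at least 7, the sum is at least 98 + 63k.
Since the sum is 906, we need 63k ≤ 808, i.e. k ≤ 12.
k = 12 is achieved by 12 values at 70 and 2 at 7, total 854; add 52 to one value (staying below 70) to reach 906.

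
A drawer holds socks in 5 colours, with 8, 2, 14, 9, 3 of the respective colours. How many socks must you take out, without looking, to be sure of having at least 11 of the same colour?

In the worst case you take as many as possible of each colour without reaching 11: 8 + 2 + 10 + 9 + 3 = 32.
The next one must give 11 of some colour, so 32 + 1 = 33.

33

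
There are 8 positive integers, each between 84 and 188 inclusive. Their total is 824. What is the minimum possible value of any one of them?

Minimizing one value means maximizing the remaining 7.
The other 7 can take up 7 × 188 = 1316 ≥ 824 − 84, so one integer can sit at its floor of 84.
Achievable: one at 84 and the other 7 totalling 740, which fits since 7 × 84 ≤ 740 ≤ 7 × 188.

84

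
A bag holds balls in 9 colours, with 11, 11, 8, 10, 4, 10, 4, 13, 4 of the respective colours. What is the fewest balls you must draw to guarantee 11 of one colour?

In the worst case you take as many as possible of each colour without reaching 11: 10 + 10 + 8 + 10 + 4 + 10 + 4 + 10 + 4 = 70.
The next one must give 11 of some colour, so 70 + 1 = 71.

71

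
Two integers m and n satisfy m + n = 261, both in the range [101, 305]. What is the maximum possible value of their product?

17030

With m + n fixed, mn peaks when the two are closest together.
Taking m = 130 and n = 131 (both in [101, 305]) gives mn = 17030.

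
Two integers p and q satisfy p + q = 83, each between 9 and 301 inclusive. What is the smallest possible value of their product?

666

Since p + q is fixed, pushing one of them to its bound minimizes the product.
At the endpoint p = 9, q = 83 − 9 = 74, so pq = 9 × 74 = 666.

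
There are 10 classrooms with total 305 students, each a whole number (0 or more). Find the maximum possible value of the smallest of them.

The 10 values sum to 305, so their minimum is at most ⌊305/10⌋ = 30.
Taking 5 copies of 30 and 5 copies of 31 gives exactly 305, so 30 is attained.

30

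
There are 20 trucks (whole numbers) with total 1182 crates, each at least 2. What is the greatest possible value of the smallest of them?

59

If every one of the 20 were at least 60, the total would be at least 20 × 60 = 1200 > 1182.
Equality holds with 18 values of 59 and 2 values of 60.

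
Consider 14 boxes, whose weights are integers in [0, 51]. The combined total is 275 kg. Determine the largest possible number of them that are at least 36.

7

With k values at 36 or above and the rest at least 0, the sum is at least 0 + 36k.
Since the sum is 275, we need 36k ≤ 275, i.e. k ≤ 7.
k = 7 is achieved by 7 values at 36 and 7 at 0, total 252; add 23 to one value (staying below 36) to reach 275.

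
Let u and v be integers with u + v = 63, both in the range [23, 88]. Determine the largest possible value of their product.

992

With u + v fixed, uv peaks when the two are closest together.
Taking u = 31 and v = 32 (both in [23, 88]) gives uv = 992.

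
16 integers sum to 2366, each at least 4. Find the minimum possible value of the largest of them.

148

The average is 2366/16 > 147, so not all 16 can be 147 or less; the largest is ≥ 148.
Taking 2 copies of 147 and 14 copies of 148 gives exactly 2366, so 148 is attained.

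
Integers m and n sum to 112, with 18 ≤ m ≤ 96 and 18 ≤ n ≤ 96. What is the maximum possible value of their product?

3136

mn = m(112 − m) is maximized when m is as near 112/2 as the bounds allow.
Taking m = 56 and n = 56 (both in [18, 96]) gives mn = 3136.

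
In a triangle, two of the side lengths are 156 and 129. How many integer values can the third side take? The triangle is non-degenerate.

257

The triangle inequality gives |156 − 129| < c < 156 + 129, i.e. 27 < c < 285.
So c can be any integer from 28 to 284: 257 values.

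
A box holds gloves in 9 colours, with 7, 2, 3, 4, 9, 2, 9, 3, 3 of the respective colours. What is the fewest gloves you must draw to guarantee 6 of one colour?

33

In the worst case you take as many as possible of each colour without reaching 6: 5 + 2 + 3 + 4 + 5 + 2 + 5 + 3 + 3 = 32.
The next one must give 6 of some colour, so 32 + 1 = 33.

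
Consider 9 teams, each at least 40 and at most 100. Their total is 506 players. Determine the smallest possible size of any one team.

40

Minimizing one value means maximizing the remaining 8.
The other 8 can take up 8 × 100 = 800 ≥ 506 − 40, so one team can sit at its floor of 40.
Achievable: one at 40 and the other 8 totalling 466, which fits since 8 × 40 ≤ 466 ≤ 8 × 100.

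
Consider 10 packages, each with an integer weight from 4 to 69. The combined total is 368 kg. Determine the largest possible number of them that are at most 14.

5

Suppose k of them are at most 14. Those contribute at most 14 each and the rest at most 69 each.
So the total is at most 14k + 69(10 − k) = 690 − 55k. This must still be ≥ 368, so k ≤ 5.
k = 5 is achieved by 5 values at 14 and 5 at 69, total 415; lower one of the 69's by 47 (still > 14) to reach 368.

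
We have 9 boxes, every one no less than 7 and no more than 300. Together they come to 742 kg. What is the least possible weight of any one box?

7

Minimizing one value means maximizing the remaining 8.
The other 8 can take up 8 × 300 = 2400 ≥ 742 − 7, so one box can sit at its floor of 7.
Achievable: one at 7 and the other 8 totalling 735, which fits since 8 × 7 ≤ 735 ≤ 8 × 300.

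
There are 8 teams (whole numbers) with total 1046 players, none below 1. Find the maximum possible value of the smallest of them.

The 8 values sum to 1046, so their minimum is at most ⌊1046/8⌋ = 130.
Equality holds with 2 values of 130 and 6 values of 131.

130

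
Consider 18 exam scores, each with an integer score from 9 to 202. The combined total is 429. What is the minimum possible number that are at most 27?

If only k of them are at most 27, the other 18 − k are at least 28, so the total is at least (18 − k)·28 + k·9.
This is ≤ 429, so (18 − k)·28 + 9k ≤ 429, which gives k ≥ 4.
Exactly 4 works: 4 values at 9 and 14 at 28 total 428; raise one of the low values by 1 (still ≤ 27) to hit 429.

4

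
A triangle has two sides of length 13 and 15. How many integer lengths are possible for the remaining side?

The triangle inequality gives |13 − 15| < c < 13 + 15, i.e. 2 < c < 28.
So c can be any integer from 3 to 27: 25 values.

25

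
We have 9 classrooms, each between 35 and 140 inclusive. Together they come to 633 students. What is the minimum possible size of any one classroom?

35

Minimizing one value means maximizing the remaining 8.
The other 8 can take up 8 × 140 = 1120 ≥ 633 − 35, so one classroom can sit at its floor of 35.
Achievable: one at 35 and the other 8 totalling 598, which fits since 8 × 35 ≤ 598 ≤ 8 × 140.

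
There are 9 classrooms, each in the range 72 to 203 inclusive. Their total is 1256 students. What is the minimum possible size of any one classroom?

72

Minimizing one value means maximizing the remaining 8.
The other 8 can take up 8 × 203 = 1624 ≥ 1256 − 72, so one classroom can sit at its floor of 72.
Achievable: one at 72 and the other 8 totalling 1184, which fits since 8 × 72 ≤ 1184 ≤ 8 × 203.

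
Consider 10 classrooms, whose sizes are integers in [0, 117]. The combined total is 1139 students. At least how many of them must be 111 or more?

Each value short of 111 is at most 110, costing at least 117 − 110 = 7 against the maximum total of 1170.
We can afford to lose at most 1170 − 1139 = 31, so at most ⌊31/7⌋ = 4 fall short, and at least 6 are ≥ 111.
Exactly 6 works: 6 values at 117 and 4 at 110 total 1142; lower one of the high values by 3 (still ≥ 111) to hit 1139.

6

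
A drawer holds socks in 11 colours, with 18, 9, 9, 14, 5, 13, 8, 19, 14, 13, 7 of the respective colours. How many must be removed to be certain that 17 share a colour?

In the worst case you take as many as possible of each colour without reaching 17: 16 + 9 + 9 + 14 + 5 + 13 + 8 + 16 + 14 + 13 + 7 = 124.
The next one must give 17 of some colour, so 124 + 1 = 125.

125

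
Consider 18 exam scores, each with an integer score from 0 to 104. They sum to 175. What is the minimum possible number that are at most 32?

If only k of them are at most 32, the other 18 − k are at least 33, so the total is at least (18 − k)·33 + k·0.
This is ≤ 175, so (18 − k)·33 + 0k ≤ 175, which gives k ≥ 13.
Exactly 13 works: 13 values at 0 and 5 at 33 total 165; raise one of the low values by 10 (still ≤ 32) to hit 175.

13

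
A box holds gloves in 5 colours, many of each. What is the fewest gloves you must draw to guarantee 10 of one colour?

You could draw 9 of every colour without reaching 10 of any — 45 in all.
One more forces 10 of some colour, so 45 + 1 = 46.

46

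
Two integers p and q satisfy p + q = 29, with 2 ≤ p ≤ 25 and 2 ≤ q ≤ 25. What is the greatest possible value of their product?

210

For a fixed sum, the product pq is largest when p and q are as close as possible.
Taking p = 14 and q = 15 (both in [2, 25]) gives pq = 210.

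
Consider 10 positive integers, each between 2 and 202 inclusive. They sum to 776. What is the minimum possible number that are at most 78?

If only k of them are at most 78, the other 10 − k are at least 79, so the total is at least (10 − k)·79 + k·2.
This is ≤ 776, so (10 − k)·79 + 2k ≤ 776, which gives k ≥ 1.
Exactly 1 works: 1 value at 2 and 9 at 79 total 713; raise one of the low values by 63 (still ≤ 78) to hit 776.

1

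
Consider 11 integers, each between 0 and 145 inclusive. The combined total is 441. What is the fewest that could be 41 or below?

1

Let j be the number exceeding 41. Then the total is ≥ 42·j + 0·(11 − j) = 0 + 42j.
So 42j ≤ 441 and j ≤ 10; hence at least 11 − 10 = 1 are ≤ 41.
Exactly 1 works: 1 value at 0 and 10 at 42 total 420; raise one of the low values by 21 (still ≤ 41) to hit 441.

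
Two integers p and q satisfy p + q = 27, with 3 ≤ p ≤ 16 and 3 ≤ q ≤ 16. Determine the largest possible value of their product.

pq = p(27 − p) is maximized when p is as near 27/2 as the bounds allow.
Taking p = 13 and q = 14 (both in [3, 16]) gives pq = 182.

182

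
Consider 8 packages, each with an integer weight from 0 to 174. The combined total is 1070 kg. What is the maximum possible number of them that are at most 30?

2

Each value at 30 or below falls at least 174 − 30 = 144 short of the ceiling 174.
The ceiling total is 8 × 174 = 1392, and we need 1070, so at most ⌊(1392 − 1070)/144⌋ = 2 can be that low.
k = 2 is achieved by 2 values at 30 and 6 at 174, total 1104; lower one of the 174's by 34 (still > 30) to reach 1070.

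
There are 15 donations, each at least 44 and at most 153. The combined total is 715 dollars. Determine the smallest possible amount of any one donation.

44

To make one donation as small as possible, make the other 14 as large as possible.
The other 14 can take up 14 × 153 = 2142 ≥ 715 − 44, so one donation can sit at its floor of 44.
Achievable: one at 44 and the other 14 totalling 671, which fits since 14 × 44 ≤ 671 ≤ 14 × 153.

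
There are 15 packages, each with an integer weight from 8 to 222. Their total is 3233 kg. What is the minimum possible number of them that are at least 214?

If only k of them are at least 214, the other 15 − k are at most 213, so the total is at most k·222 + (15 − k)·213.
This must reach 3233, so k·222 + (15 − k)·213 ≥ 3233, giving k ≥ 5.
Exactly 5 works: 5 values at 222 and 10 at 213 total 3240; lower one of the high values by 7 (still ≥ 214) to hit 3233.

5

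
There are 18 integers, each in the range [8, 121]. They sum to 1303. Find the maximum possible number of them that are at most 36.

Each value at 36 or below falls at least 121 − 36 = 85 short of the ceiling 121.
The ceiling total is 18 × 121 = 2178, and we need 1303, so at most ⌊(2178 − 1303)/85⌋ = 10 can be that low.
k = 10 is achieved by 10 values at 36 and 8 at 121, total 1328; lower one of the 121's by 25 (still > 36) to reach 1303.

10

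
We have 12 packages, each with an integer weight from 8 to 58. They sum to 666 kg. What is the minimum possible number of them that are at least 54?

6

Each value short of 54 is at most 53, costing at least 58 − 53 = 5 against the maximum total of 696.
We can afford to lose at most 696 − 666 = 30, so at most ⌊30/5⌋ = 6 fall short, and at least 6 are ≥ 54.
Exactly 6 works: 6 values at 58 and 6 at 53 total 666.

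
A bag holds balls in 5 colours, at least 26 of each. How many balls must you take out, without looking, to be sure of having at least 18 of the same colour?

In the worst case you draw 17 of each of the 5 colours: 5 × 17 = 85.
One more forces 18 of some colour, so 85 + 1 = 86.

86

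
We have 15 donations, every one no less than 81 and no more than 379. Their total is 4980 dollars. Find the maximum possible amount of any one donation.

Maximizing one value means minimizing the remaining 14.
The other 14 contribute at least 14 × 81 = 1134, leaving at most 4980 − 1134 = 3846.
But each donation is capped at 379, so the maximum is 379.
Achievable: one at 379 and the other 14 totalling 4601, which fits since 14 × 81 ≤ 4601 ≤ 14 × 379.

379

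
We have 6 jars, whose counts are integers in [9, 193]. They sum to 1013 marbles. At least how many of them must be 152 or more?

Suppose at most 6 − j of them reach 152; then j values are ≤ 151 and the rest ≤ 193.
The total is then ≤ 151·j + 193·(6 − j) = 1158 − 42j. For this to be ≥ 1013 we need j ≤ 3, so at least 6 − 3 = 3 must reach 152.
Exactly 3 works: 3 values at 193 and 3 at 151 total 1032; lower one of the high values by 19 (still ≥ 152) to hit 1013.

3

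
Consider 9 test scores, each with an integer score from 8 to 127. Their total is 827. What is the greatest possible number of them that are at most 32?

Suppose k of them are at most 32. Those contribute at most 32 each and the rest at most 127 each.
So the total is at most 32k + 127(9 − k) = 1143 − 95k. This must still be ≥ 827, so k ≤ 3.
k = 3 is achieved by 3 values at 32 and 6 at 127, total 858; lower one of the 127's by 31 (still > 32) to reach 827.

3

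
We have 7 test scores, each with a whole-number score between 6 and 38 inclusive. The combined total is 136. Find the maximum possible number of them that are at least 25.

4

If k of the values are ≥ 25, the total is ≥ 25k + 6(7 − k).
Setting 25k + 6(7 − k) ≤ 136 gives 19k ≤ 94, so k ≤ 4.
k = 4 is achieved by 4 values at 25 and 3 at 6, total 118; add 18 to one value (staying below 25) to reach 136.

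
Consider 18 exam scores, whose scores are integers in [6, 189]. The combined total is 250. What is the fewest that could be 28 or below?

12

Each value above 28 is at least 29, contributing at least 29 − 6 = 23 above the floor 6.
The sum exceeds the floor total 108 by 142, so at most ⌊142/23⌋ = 6 exceed 28, and at least 12 are ≤ 28.
Exactly 12 works: 12 values at 6 and 6 at 29 total 246; raise one of the low values by 4 (still ≤ 28) to hit 250.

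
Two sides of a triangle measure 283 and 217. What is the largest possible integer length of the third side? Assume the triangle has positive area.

499

The third side must be less than 283 + 217 = 500.
The largest integer below 500 is 499.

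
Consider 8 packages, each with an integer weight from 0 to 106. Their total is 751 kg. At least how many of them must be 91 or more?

Each value short of 91 is at most 90, costing at least 106 − 90 = 16 against the maximum total of 848.
We can afford to lose at most 848 − 751 = 97, so at most ⌊97/16⌋ = 6 fall short, and at least 2 are ≥ 91.
Exactly 2 works: 2 values at 106 and 6 at 90 total 752; lower one of the high values by 1 (still ≥ 91) to hit 751.

2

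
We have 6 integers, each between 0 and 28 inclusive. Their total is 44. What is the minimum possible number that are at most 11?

Let j be the number exceeding 11. Then the total is ≥ 12·j + 0·(6 − j) = 0 + 12j.
So 12j ≤ 44 and j ≤ 3; hence at least 6 − 3 = 3 are ≤ 11.
Exactly 3 works: 3 values at 0 and 3 at 12 total 36; raise one of the low values by 8 (still ≤ 11) to hit 44.

3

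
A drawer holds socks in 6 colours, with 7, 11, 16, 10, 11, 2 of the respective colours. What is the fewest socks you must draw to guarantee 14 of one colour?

55

In the worst case you take as many as possible of each colour without reaching 14: 7 + 11 + 13 + 10 + 11 + 2 = 54.
The next one must give 14 of some colour, so 54 + 1 = 55.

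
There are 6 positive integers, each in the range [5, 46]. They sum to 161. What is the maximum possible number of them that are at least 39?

Suppose k of them are at least 39. Those contribute at least 39 each and the other 6 − k at least 5 each.
So the total is at least 39k + 5(6 − k) = 30 + 34k. This must be ≤ 161, giving k ≤ 3.
k = 3 is achieved by 3 values at 39 and 3 at 5, total 132; add 29 to one value (staying below 39) to reach 161.

3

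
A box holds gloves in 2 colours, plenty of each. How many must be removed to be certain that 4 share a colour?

You could draw 3 of every colour without reaching 4 of any — 6 in all.
One more forces 4 of some colour, so 6 + 1 = 7.

7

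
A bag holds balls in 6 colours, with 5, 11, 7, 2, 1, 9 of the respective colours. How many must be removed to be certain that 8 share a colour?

In the worst case you take as many as possible of each colour without reaching 8: 5 + 7 + 7 + 2 + 1 + 7 = 29.
The next one must give 8 of some colour, so 29 + 1 = 30.

30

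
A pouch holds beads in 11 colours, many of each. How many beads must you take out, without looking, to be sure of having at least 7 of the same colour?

67

In the worst case you draw 6 of each of the 11 colours: 11 × 6 = 66.
One more forces 7 of some colour, so 66 + 1 = 67.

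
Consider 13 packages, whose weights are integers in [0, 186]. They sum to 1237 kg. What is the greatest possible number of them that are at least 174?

7

If k of the values are ≥ 174, the total is ≥ 174k + 0(13 − k).
Setting 174k + 0(13 − k) ≤ 1237 gives 174k ≤ 1237, so k ≤ 7.
k = 7 is achieved by 7 values at 174 and 6 at 0, total 1218; add 19 to one value (staying below 174) to reach 1237.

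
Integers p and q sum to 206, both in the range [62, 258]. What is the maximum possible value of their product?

10609

pq = p(206 − p) is maximized when p is as near 206/2 as the bounds allow.
Taking p = 103 and q = 103 (both in [62, 258]) gives pq = 10609.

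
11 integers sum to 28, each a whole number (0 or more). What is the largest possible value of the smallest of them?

The average is 28/11 < 3, so some value is ≤ 2.
Equality holds with 5 values of 2 and 6 values of 3.

2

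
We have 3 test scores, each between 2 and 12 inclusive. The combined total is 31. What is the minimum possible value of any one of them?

7

Minimizing one value means maximizing the remaining 2.
The other 2 contribute at most 2 × 12 = 24, leaving at least 31 − 24 = 7.
Since 7 ≥ 2, this is achievable: one at 7 and 2 at 12.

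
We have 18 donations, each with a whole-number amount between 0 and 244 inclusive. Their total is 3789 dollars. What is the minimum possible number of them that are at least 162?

11

If only k of them are at least 162, the other 18 − k are at most 161, so the total is at most k·244 + (18 − k)·161.
This must reach 3789, so k·244 + (18 − k)·161 ≥ 3789, giving k ≥ 11.
Exactly 11 works: 11 values at 244 and 7 at 161 total 3811; lower one of the high values by 22 (still ≥ 162) to hit 3789.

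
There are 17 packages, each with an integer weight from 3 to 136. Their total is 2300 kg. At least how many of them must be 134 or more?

13

If only k of them are at least 134, the other 17 − k are at most 133, so the total is at most k·136 + (17 − k)·133.
This must reach 2300, so k·136 + (17 − k)·133 ≥ 2300, giving k ≥ 13.
Exactly 13 works: 13 values at 136 and 4 at 133 total 2300.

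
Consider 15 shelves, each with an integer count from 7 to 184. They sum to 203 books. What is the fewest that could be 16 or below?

6

If only k of them are at most 16, the other 15 − k are at least 17, so the total is at least (15 − k)·17 + k·7.
This is ≤ 203, so (15 − k)·17 + 7k ≤ 203, which gives k ≥ 6.
Exactly 6 works: 6 values at 7 and 9 at 17 total 195; raise one of the low values by 8 (still ≤ 16) to hit 203.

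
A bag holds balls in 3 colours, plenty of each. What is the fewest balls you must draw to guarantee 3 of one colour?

7

In the worst case you draw 2 of each of the 3 colours: 3 × 2 = 6.
One more forces 3 of some colour, so 6 + 1 = 7.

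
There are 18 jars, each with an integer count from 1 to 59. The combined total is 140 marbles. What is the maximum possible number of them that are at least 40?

3

With k values at 40 or above and the rest at least 1, the sum is at least 18 + 39k.
Since the sum is 140, we need 39k ≤ 122, i.e. k ≤ 3.
k = 3 is achieved by 3 values at 40 and 15 at 1, total 135; add 5 to one value (staying below 40) to reach 140.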